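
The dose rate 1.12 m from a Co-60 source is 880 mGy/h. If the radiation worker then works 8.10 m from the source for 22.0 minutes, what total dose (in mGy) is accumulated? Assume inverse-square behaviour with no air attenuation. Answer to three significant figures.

Intensity scales as (d₁/d₂)², so rate at 8.10 m:
880 × (1.12/8.10)² = 880 × 0.01912 = 16.83 mGy/h.
Dose = rate × time = 16.83 mGy/h × 0.3667 h = 6.172 mGy.

6.17 mGy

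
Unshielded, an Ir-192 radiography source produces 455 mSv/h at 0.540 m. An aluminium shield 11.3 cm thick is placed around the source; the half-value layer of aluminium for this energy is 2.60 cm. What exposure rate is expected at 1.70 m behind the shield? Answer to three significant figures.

2.26 mSv/h

Distance alone: 455 × (0.540/1.70)² = 455 × 0.1009 = 45.91 mSv/h.
Shield: 11.3/2.60 = 4.346 half-value layers → attenuation 2^(−4.346) = 0.04917.
Combined: 45.91 × 0.04917 = 2.257 mSv/h.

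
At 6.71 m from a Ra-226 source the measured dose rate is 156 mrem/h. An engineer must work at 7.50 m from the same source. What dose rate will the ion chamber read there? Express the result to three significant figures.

Using I₁d₁² = I₂d₂², scaling from 6.71 m to 7.50 m:
156 × (6.71/7.50)² = 156 × 0.8004 = 124.9 mrem/h.

125 mrem/h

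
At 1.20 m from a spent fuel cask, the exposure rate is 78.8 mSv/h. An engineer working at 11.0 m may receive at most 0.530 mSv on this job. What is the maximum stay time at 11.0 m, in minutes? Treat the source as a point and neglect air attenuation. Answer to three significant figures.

Since intensity falls as 1/r², rate at 11.0 m:
78.8 × (1.20/11.0)² = 78.8 × 0.01190 = 0.9377 mSv/h.
Stay time = 0.530 mSv ÷ 0.9377 mSv/h = 0.5652 h = 33.91 min.

33.9 min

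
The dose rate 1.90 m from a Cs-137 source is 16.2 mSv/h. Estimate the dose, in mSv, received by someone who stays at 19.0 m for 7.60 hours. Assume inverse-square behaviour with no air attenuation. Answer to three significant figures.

1.23 mSv

Since intensity falls as 1/r², rate at 19.0 m:
(1.90/19.0)² = 0.01000, so 16.2 × 0.01000 = 0.1620 mSv/h.
Dose = rate × time = 0.1620 mSv/h × 7.600 h = 1.231 mSv.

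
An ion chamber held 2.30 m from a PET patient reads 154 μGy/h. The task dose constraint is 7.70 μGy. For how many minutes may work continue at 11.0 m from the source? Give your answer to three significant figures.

Intensity scales as (d₁/d₂)², so rate at 11.0 m:
154 × (2.30/11.0)² = 154 × 0.04372 = 6.733 μGy/h.
Stay time = 7.70 μGy ÷ 6.733 μGy/h = 1.144 h = 68.64 min.

68.6 min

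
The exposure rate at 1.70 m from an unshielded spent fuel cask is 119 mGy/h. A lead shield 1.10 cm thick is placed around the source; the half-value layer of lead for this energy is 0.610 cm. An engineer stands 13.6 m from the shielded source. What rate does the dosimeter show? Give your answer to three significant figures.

0.533 mGy/h

Distance alone: 119 × (1.70/13.6)² = 119 × 0.01562 = 1.859 mGy/h.
Shield: 1.10/0.610 = 1.803 half-value layers → attenuation 2^(−1.803) = 0.2866.
Combined: 1.859 × 0.2866 = 0.5328 mGy/h.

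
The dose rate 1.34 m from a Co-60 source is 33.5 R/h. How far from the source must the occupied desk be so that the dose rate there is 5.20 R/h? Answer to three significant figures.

3.40 m

Applying the 1/r² law, d₂ = d₁·√(I₁/I₂).
I₁/I₂ = 33.5/5.20 = 6.442, so d₂ = 1.34 × √6.442 = 3.401 m.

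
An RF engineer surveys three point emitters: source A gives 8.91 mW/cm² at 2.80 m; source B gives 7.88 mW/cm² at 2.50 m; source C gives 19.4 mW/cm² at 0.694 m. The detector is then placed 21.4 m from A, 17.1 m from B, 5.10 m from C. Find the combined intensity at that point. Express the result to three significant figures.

Each source contributes Iᵢ·(dᵢ/rᵢ)²; contributions add.
A: 8.91 × (2.80/21.4)² = 0.1525 mW/cm²
B: 7.88 × (2.50/17.1)² = 0.1684 mW/cm²
C: 19.4 × (0.694/5.10)² = 0.3592 mW/cm²
Total = 0.1525 + 0.1684 + 0.3592 = 0.6801 mW/cm².

0.680 mW/cm²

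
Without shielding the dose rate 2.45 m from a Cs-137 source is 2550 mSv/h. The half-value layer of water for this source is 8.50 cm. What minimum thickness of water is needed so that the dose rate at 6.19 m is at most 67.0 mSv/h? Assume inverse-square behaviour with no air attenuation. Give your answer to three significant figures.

At 6.19 m, distance alone gives 2550 × (2.45/6.19)² = 2550 × 0.1567 = 399.6 mSv/h.
Further attenuation needed: 399.6/67.0 = 5.964.
n = log₂(5.964) = 2.576 half-value layers.
Thickness = 2.576 × 8.50 cm = 21.90 cm.

21.9 cm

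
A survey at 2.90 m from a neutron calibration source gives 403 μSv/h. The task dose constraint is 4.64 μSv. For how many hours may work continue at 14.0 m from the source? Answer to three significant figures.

Intensity scales as (d₁/d₂)², so rate at 14.0 m:
403 × (2.90/14.0)² = 403 × 0.04291 = 17.29 μSv/h.
Stay time = 4.64 μSv ÷ 17.29 μSv/h = 0.2684 h.

0.268 h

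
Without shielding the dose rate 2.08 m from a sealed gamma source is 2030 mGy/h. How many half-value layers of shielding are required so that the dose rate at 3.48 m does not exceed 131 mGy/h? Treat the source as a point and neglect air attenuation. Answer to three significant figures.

2.47 half-value layers

At 3.48 m, distance alone gives (2.08/3.48)² = 0.3572, so 2030 × 0.3572 = 725.1 mGy/h.
Further attenuation needed: 725.1/131 = 5.535.
n = log₂(5.535) = 2.469 half-value layers.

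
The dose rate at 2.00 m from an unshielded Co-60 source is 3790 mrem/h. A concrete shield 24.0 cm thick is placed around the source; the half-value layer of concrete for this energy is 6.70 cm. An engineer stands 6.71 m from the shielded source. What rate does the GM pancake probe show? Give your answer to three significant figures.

28.1 mrem/h

Distance alone: (2.00/6.71)² = 0.08884, so 3790 × 0.08884 = 336.7 mrem/h.
Shield: 24.0/6.70 = 3.582 half-value layers → attenuation 2^(−3.582) = 0.08350.
Combined: 336.7 × 0.08350 = 28.11 mrem/h.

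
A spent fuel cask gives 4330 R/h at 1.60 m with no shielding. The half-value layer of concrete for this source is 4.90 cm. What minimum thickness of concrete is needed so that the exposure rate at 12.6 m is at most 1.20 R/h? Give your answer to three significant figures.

At 12.6 m, distance alone gives (1.60/12.6)² = 0.01612, so 4330 × 0.01612 = 69.80 R/h.
Further attenuation needed: 69.80/1.20 = 58.17.
n = log₂(58.17) = 5.862 half-value layers.
Thickness = 5.862 × 4.90 cm = 28.72 cm.

28.7 cm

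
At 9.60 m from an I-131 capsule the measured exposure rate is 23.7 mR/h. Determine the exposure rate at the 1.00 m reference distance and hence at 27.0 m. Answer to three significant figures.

Applying the 1/r² law,
At 1.00 m: (9.60/1.00)² = 92.16, so 23.7 × 92.16 = 2184 mR/h
At 27.0 m: 2184 × (1.00/27.0)² = 2184 × 0.001372 = 2.996 mR/h.

2180 mR/h; 3.00 mR/h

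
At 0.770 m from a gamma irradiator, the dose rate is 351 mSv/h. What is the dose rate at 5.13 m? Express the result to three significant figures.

7.91 mSv/h

Using I₁d₁² = I₂d₂², the rate at 5.13 m is
(0.770/5.13)² = 0.02253, so 351 × 0.02253 = 7.908 mSv/h.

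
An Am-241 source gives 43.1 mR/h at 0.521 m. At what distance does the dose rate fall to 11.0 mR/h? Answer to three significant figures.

Intensity scales as (d₁/d₂)², so d₂ = d₁·√(I₁/I₂).
I₁/I₂ = 43.1/11.0 = 3.918, so d₂ = 0.521 × √3.918 = 1.031 m.

1.03 m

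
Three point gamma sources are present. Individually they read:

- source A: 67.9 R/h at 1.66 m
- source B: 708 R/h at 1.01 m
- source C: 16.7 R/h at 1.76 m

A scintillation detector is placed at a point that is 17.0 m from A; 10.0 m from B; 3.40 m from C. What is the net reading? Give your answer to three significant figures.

By superposition, sum each source's inverse-square contribution:
A: 67.9 × (1.66/17.0)² = 0.6474 R/h
B: 708 × (1.01/10.0)² = 7.222 R/h
C: 16.7 × (1.76/3.40)² = 4.475 R/h
Total = 0.6474 + 7.222 + 4.475 = 12.34 R/h.

12.3 R/h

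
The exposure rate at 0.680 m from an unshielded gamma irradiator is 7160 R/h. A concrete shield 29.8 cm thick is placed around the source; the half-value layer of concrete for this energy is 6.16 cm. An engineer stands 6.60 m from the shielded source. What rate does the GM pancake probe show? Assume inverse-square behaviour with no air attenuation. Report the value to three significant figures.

2.66 R/h

Distance alone: 7160 × (0.680/6.60)² = 7160 × 0.01062 = 76.04 R/h.
Shield: 29.8/6.16 = 4.838 half-value layers → attenuation 2^(−4.838) = 0.03496.
Combined: 76.04 × 0.03496 = 2.658 R/h.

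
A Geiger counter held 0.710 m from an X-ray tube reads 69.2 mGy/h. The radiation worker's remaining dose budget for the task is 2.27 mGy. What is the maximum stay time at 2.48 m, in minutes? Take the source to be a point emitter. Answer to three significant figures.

Applying the 1/r² law, rate at 2.48 m:
69.2 × (0.710/2.48)² = 69.2 × 0.08196 = 5.672 mGy/h.
Stay time = 2.27 mGy ÷ 5.672 mGy/h = 0.4002 h = 24.01 min.

24.0 min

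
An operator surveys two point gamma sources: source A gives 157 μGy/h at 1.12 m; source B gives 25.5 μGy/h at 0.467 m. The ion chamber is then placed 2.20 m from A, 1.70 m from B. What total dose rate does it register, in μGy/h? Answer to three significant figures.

Each source contributes Iᵢ·(dᵢ/rᵢ)²; contributions add.
A: 157 × (1.12/2.20)² = 40.69 μGy/h
B: 25.5 × (0.467/1.70)² = 1.924 μGy/h
Total = 40.69 + 1.924 = 42.61 μGy/h.

42.6 μGy/h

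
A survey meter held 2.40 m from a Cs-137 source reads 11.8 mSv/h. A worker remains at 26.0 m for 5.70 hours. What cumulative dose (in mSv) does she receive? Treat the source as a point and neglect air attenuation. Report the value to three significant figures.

Using I₁d₁² = I₂d₂², rate at 26.0 m:
11.8 × (2.40/26.0)² = 11.8 × 0.008521 = 0.1005 mSv/h.
Dose = rate × time = 0.1005 mSv/h × 5.700 h = 0.5729 mSv.

0.573 mSv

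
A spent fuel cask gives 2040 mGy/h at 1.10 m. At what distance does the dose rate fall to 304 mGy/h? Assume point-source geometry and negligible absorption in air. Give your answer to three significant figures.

2.85 m

Applying the 1/r² law, d₂ = d₁·√(I₁/I₂).
I₁/I₂ = 2040/304 = 6.711, so d₂ = 1.10 × √6.711 = 2.850 m.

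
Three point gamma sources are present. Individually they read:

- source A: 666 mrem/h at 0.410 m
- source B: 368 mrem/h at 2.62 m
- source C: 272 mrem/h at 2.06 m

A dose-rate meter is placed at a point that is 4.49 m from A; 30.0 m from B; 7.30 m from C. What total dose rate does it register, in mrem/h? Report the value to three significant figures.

Each source contributes Iᵢ·(dᵢ/rᵢ)²; contributions add.
A: 666 × (0.410/4.49)² = 5.553 mrem/h
B: 368 × (2.62/30.0)² = 2.807 mrem/h
C: 272 × (2.06/7.30)² = 21.66 mrem/h
Total = 5.553 + 2.807 + 21.66 = 30.02 mrem/h.

30.0 mrem/h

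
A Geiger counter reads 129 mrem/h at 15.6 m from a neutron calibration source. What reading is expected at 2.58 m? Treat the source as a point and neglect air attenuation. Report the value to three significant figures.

4720 mrem/h

Using I₁d₁² = I₂d₂², the rate at 2.58 m is
(15.6/2.58)² = 36.56, so 129 × 36.56 = 4716 mrem/h.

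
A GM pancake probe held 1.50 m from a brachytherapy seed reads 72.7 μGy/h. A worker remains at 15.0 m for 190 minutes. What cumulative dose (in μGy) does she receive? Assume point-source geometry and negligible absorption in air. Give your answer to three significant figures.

Since intensity falls as 1/r², rate at 15.0 m:
72.7 × (1.50/15.0)² = 72.7 × 0.01000 = 0.7270 μGy/h.
Dose = rate × time = 0.7270 μGy/h × 3.167 h = 2.302 μGy.

2.30 μGy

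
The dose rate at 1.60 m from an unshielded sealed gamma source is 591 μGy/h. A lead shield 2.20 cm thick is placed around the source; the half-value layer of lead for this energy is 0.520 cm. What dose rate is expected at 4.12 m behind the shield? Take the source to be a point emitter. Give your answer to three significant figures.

Distance alone: (1.60/4.12)² = 0.1508, so 591 × 0.1508 = 89.12 μGy/h.
Shield: 2.20/0.520 = 4.231 half-value layers → attenuation 2^(−4.231) = 0.05325.
Combined: 89.12 × 0.05325 = 4.746 μGy/h.

4.75 μGy/h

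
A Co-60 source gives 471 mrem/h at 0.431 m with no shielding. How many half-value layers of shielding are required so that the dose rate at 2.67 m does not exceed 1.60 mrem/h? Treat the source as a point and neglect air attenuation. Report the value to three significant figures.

At 2.67 m, distance alone gives (0.431/2.67)² = 0.02606, so 471 × 0.02606 = 12.27 mrem/h.
Further attenuation needed: 12.27/1.60 = 7.669.
n = log₂(7.669) = 2.939 half-value layers.

2.94 half-value layers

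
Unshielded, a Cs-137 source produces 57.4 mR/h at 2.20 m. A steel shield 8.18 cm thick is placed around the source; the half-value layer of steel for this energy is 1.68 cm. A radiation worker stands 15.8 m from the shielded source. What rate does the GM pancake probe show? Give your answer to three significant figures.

0.0381 mR/h

Distance alone: (2.20/15.8)² = 0.01939, so 57.4 × 0.01939 = 1.113 mR/h.
Shield: 8.18/1.68 = 4.869 half-value layers → attenuation 2^(−4.869) = 0.03422.
Combined: 1.113 × 0.03422 = 0.03809 mR/h.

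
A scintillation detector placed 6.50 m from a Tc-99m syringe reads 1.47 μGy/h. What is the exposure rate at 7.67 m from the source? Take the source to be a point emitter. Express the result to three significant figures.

Since intensity falls as 1/r², scaling from 6.50 m to 7.67 m:
(6.50/7.67)² = 0.7182, so 1.47 × 0.7182 = 1.056 μGy/h.

1.06 μGy/h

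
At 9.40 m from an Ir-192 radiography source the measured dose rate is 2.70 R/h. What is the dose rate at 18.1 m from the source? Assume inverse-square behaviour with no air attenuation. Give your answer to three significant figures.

0.728 R/h

By the inverse-square law, scaling from 9.40 m to 18.1 m:
2.70 × (9.40/18.1)² = 2.70 × 0.2697 = 0.7282 R/h.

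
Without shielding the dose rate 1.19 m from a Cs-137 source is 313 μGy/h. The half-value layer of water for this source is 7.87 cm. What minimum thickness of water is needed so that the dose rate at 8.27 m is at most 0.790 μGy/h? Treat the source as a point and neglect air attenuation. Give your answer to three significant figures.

At 8.27 m, distance alone gives (1.19/8.27)² = 0.02071, so 313 × 0.02071 = 6.482 μGy/h.
Further attenuation needed: 6.482/0.790 = 8.205.
n = log₂(8.205) = 3.037 half-value layers.
Thickness = 3.037 × 7.87 cm = 23.90 cm.

23.9 cm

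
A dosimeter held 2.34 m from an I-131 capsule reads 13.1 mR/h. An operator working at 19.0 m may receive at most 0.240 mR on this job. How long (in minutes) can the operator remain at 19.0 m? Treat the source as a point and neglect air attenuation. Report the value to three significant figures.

72.5 min

Intensity scales as (d₁/d₂)², so rate at 19.0 m:
13.1 × (2.34/19.0)² = 13.1 × 0.01517 = 0.1987 mR/h.
Stay time = 0.240 mR ÷ 0.1987 mR/h = 1.208 h = 72.48 min.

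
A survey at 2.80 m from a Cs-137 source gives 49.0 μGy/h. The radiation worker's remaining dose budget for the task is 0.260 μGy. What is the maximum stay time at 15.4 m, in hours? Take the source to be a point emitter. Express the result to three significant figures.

By the inverse-square law, rate at 15.4 m:
49.0 × (2.80/15.4)² = 49.0 × 0.03306 = 1.620 μGy/h.
Stay time = 0.260 μGy ÷ 1.620 μGy/h = 0.1605 h.

0.161 h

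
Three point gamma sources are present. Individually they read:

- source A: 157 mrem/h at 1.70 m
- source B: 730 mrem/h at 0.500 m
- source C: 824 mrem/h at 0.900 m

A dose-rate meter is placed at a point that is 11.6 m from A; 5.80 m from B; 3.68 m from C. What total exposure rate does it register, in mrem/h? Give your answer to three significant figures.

Each source contributes Iᵢ·(dᵢ/rᵢ)²; contributions add.
A: 157 × (1.70/11.6)² = 3.372 mrem/h
B: 730 × (0.500/5.80)² = 5.425 mrem/h
C: 824 × (0.900/3.68)² = 49.29 mrem/h
Total = 3.372 + 5.425 + 49.29 = 58.09 mrem/h.

58.1 mrem/h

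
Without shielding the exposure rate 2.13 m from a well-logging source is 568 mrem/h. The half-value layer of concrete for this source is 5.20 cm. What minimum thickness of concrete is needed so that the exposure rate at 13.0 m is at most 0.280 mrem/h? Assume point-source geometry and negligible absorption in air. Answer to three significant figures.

At 13.0 m, distance alone gives 568 × (2.13/13.0)² = 568 × 0.02685 = 15.25 mrem/h.
Further attenuation needed: 15.25/0.280 = 54.46.
n = log₂(54.46) = 5.767 half-value layers.
Thickness = 5.767 × 5.20 cm = 29.99 cm.

30.0 cm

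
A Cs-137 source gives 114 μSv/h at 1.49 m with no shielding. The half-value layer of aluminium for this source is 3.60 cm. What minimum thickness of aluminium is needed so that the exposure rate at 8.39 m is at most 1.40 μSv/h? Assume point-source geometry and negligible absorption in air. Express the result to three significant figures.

At 8.39 m, distance alone gives (1.49/8.39)² = 0.03154, so 114 × 0.03154 = 3.596 μSv/h.
Further attenuation needed: 3.596/1.40 = 2.569.
n = log₂(2.569) = 1.361 half-value layers.
Thickness = 1.361 × 3.60 cm = 4.900 cm.

4.90 cm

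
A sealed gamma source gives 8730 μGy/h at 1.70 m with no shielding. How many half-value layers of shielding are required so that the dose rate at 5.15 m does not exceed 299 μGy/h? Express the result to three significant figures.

1.67 half-value layers

At 5.15 m, distance alone gives 8730 × (1.70/5.15)² = 8730 × 0.1090 = 951.6 μGy/h.
Further attenuation needed: 951.6/299 = 3.183.
n = log₂(3.183) = 1.670 half-value layers.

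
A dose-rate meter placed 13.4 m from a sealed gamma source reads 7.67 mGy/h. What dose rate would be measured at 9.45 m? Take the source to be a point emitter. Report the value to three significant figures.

15.4 mGy/h

Using I₁d₁² = I₂d₂², scaling from 13.4 m to 9.45 m:
(13.4/9.45)² = 2.011, so 7.67 × 2.011 = 15.42 mGy/h.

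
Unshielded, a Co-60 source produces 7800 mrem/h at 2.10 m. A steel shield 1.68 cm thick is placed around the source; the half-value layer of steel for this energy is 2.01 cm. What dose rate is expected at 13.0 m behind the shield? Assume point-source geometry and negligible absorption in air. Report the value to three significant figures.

Distance alone: 7800 × (2.10/13.0)² = 7800 × 0.02609 = 203.5 mrem/h.
Shield: 1.68/2.01 = 0.8358 half-value layers → attenuation 2^(−0.8358) = 0.5603.
Combined: 203.5 × 0.5603 = 114.0 mrem/h.

114 mrem/h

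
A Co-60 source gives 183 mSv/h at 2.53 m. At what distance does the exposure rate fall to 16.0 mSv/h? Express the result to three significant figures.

Intensity scales as (d₁/d₂)², so d₂ = d₁·√(I₁/I₂).
I₁/I₂ = 183/16.0 = 11.44, so d₂ = 2.53 × √11.44 = 8.557 m.

8.56 m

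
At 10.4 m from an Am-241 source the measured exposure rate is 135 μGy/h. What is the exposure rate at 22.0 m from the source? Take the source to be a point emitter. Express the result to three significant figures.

Applying the 1/r² law, scaling from 10.4 m to 22.0 m:
135 × (10.4/22.0)² = 135 × 0.2235 = 30.17 μGy/h.

30.2 μGy/h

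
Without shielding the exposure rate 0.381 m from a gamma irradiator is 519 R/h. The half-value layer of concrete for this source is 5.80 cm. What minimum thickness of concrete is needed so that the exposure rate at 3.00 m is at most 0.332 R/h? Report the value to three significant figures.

At 3.00 m, distance alone gives (0.381/3.00)² = 0.01613, so 519 × 0.01613 = 8.371 R/h.
Further attenuation needed: 8.371/0.332 = 25.21.
n = log₂(25.21) = 4.656 half-value layers.
Thickness = 4.656 × 5.80 cm = 27.00 cm.

27.0 cm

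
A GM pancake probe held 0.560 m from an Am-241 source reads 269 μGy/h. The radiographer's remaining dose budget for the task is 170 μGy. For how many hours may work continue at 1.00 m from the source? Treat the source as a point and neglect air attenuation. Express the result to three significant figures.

2.02 h

Applying the 1/r² law, rate at 1.00 m:
269 × (0.560/1.00)² = 269 × 0.3136 = 84.36 μGy/h.
Stay time = 170 μGy ÷ 84.36 μGy/h = 2.015 h.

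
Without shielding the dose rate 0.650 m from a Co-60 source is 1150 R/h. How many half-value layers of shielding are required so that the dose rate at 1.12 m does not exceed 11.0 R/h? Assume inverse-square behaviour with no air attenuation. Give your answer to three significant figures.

5.14 half-value layers

At 1.12 m, distance alone gives 1150 × (0.650/1.12)² = 1150 × 0.3368 = 387.3 R/h.
Further attenuation needed: 387.3/11.0 = 35.21.
n = log₂(35.21) = 5.138 half-value layers.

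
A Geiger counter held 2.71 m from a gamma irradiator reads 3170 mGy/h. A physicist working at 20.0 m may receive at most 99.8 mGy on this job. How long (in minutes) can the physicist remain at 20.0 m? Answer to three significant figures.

103 min

By the inverse-square law, rate at 20.0 m:
(2.71/20.0)² = 0.01836, so 3170 × 0.01836 = 58.20 mGy/h.
Stay time = 99.8 mGy ÷ 58.20 mGy/h = 1.715 h = 102.9 min.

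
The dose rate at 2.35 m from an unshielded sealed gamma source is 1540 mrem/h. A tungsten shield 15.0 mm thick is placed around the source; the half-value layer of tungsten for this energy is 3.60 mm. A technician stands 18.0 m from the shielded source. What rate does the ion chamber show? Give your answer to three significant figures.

1.46 mrem/h

Distance alone: (2.35/18.0)² = 0.01704, so 1540 × 0.01704 = 26.24 mrem/h.
Shield: 15.0/3.60 = 4.167 half-value layers → attenuation 2^(−4.167) = 0.05567.
Combined: 26.24 × 0.05567 = 1.461 mrem/h.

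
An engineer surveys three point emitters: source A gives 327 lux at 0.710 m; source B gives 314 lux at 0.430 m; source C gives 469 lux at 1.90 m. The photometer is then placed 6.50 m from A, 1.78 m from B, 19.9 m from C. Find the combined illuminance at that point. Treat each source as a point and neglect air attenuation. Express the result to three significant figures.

26.5 lux

Each source contributes Iᵢ·(dᵢ/rᵢ)²; contributions add.
A: 327 × (0.710/6.50)² = 3.902 lux
B: 314 × (0.430/1.78)² = 18.32 lux
C: 469 × (1.90/19.9)² = 4.275 lux
Total = 3.902 + 18.32 + 4.275 = 26.50 lux.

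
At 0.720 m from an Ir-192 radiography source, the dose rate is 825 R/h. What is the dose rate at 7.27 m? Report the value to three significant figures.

Applying the 1/r² law, the rate at 7.27 m is
(0.720/7.27)² = 0.009808, so 825 × 0.009808 = 8.092 R/h.

8.09 R/h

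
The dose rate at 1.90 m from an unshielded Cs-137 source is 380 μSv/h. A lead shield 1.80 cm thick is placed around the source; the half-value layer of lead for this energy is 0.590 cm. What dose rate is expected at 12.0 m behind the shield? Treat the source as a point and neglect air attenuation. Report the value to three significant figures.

Distance alone: 380 × (1.90/12.0)² = 380 × 0.02507 = 9.527 μSv/h.
Shield: 1.80/0.590 = 3.051 half-value layers → attenuation 2^(−3.051) = 0.1207.
Combined: 9.527 × 0.1207 = 1.150 μSv/h.

1.15 μSv/h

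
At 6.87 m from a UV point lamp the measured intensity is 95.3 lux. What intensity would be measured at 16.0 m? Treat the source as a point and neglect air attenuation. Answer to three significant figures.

17.6 lux

Applying the 1/r² law, scaling from 6.87 m to 16.0 m:
95.3 × (6.87/16.0)² = 95.3 × 0.1844 = 17.57 lux.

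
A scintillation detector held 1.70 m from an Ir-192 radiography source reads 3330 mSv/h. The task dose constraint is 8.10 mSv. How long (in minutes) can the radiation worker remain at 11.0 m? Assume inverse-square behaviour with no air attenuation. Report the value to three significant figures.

6.11 min

By the inverse-square law, rate at 11.0 m:
(1.70/11.0)² = 0.02388, so 3330 × 0.02388 = 79.52 mSv/h.
Stay time = 8.10 mSv ÷ 79.52 mSv/h = 0.1019 h = 6.114 min.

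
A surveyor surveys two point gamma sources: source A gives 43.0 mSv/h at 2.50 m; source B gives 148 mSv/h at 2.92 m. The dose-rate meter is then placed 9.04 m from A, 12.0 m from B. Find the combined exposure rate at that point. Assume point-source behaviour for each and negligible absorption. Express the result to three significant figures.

By superposition, sum each source's inverse-square contribution:
A: 43.0 × (2.50/9.04)² = 3.289 mSv/h
B: 148 × (2.92/12.0)² = 8.763 mSv/h
Total = 3.289 + 8.763 = 12.05 mSv/h.

12.1 mSv/h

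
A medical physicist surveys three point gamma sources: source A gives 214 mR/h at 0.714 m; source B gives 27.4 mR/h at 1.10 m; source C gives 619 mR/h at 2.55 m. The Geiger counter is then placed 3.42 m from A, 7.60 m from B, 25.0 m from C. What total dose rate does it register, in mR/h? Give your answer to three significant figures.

Each source contributes Iᵢ·(dᵢ/rᵢ)²; contributions add.
A: 214 × (0.714/3.42)² = 9.327 mR/h
B: 27.4 × (1.10/7.60)² = 0.5740 mR/h
C: 619 × (2.55/25.0)² = 6.440 mR/h
Total = 9.327 + 0.5740 + 6.440 = 16.34 mR/h.

16.3 mR/h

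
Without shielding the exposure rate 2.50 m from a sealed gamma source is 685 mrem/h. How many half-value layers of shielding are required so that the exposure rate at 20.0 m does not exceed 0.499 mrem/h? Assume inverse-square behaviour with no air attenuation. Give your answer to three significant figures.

At 20.0 m, distance alone gives (2.50/20.0)² = 0.01562, so 685 × 0.01562 = 10.70 mrem/h.
Further attenuation needed: 10.70/0.499 = 21.44.
n = log₂(21.44) = 4.422 half-value layers.

4.42 half-value layers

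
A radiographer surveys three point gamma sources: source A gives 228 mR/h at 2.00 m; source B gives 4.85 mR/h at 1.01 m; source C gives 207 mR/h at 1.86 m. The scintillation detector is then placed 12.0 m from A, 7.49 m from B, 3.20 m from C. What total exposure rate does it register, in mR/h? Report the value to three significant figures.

76.4 mR/h

Each source contributes Iᵢ·(dᵢ/rᵢ)²; contributions add.
A: 228 × (2.00/12.0)² = 6.333 mR/h
B: 4.85 × (1.01/7.49)² = 0.08819 mR/h
C: 207 × (1.86/3.20)² = 69.94 mR/h
Total = 6.333 + 0.08819 + 69.94 = 76.36 mR/h.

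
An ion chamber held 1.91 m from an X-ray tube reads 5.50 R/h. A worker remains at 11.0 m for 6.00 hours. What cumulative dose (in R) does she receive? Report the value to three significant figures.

0.995 R

Intensity scales as (d₁/d₂)², so rate at 11.0 m:
(1.91/11.0)² = 0.03015, so 5.50 × 0.03015 = 0.1658 R/h.
Dose = rate × time = 0.1658 R/h × 6.000 h = 0.9948 R.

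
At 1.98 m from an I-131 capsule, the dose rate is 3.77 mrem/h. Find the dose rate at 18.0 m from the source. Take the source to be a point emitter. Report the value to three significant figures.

Applying the 1/r² law, the rate at 18.0 m is
(1.98/18.0)² = 0.01210, so 3.77 × 0.01210 = 0.04562 mrem/h.

0.0456 mrem/h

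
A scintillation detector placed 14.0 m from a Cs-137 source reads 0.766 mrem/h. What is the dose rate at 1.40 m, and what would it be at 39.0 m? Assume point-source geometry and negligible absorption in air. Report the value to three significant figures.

76.6 mrem/h; 0.0987 mrem/h

Applying the 1/r² law,
At 1.40 m: 0.766 × (14.0/1.40)² = 0.766 × 100.0 = 76.60 mrem/h
At 39.0 m: (1.40/39.0)² = 0.001289, so 76.60 × 0.001289 = 0.09874 mrem/h.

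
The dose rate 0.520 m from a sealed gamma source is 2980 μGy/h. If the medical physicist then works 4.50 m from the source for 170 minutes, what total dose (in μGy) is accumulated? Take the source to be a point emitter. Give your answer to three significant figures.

113 μGy

Using I₁d₁² = I₂d₂², rate at 4.50 m:
2980 × (0.520/4.50)² = 2980 × 0.01335 = 39.78 μGy/h.
Dose = rate × time = 39.78 μGy/h × 2.833 h = 112.7 μGy.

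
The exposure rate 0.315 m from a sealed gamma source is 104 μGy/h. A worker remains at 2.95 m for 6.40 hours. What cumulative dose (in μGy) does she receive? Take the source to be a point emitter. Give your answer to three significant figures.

7.59 μGy

Intensity scales as (d₁/d₂)², so rate at 2.95 m:
104 × (0.315/2.95)² = 104 × 0.01140 = 1.186 μGy/h.
Dose = rate × time = 1.186 μGy/h × 6.400 h = 7.590 μGy.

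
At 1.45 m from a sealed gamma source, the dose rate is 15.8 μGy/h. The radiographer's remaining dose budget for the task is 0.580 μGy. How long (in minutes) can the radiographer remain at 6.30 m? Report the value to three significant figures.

Using I₁d₁² = I₂d₂², rate at 6.30 m:
(1.45/6.30)² = 0.05297, so 15.8 × 0.05297 = 0.8369 μGy/h.
Stay time = 0.580 μGy ÷ 0.8369 μGy/h = 0.6930 h = 41.58 min.

41.6 min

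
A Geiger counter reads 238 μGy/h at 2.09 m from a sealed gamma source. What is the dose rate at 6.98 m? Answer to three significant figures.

Applying the 1/r² law, the rate at 6.98 m is
238 × (2.09/6.98)² = 238 × 0.08966 = 21.34 μGy/h.

21.3 μGy/h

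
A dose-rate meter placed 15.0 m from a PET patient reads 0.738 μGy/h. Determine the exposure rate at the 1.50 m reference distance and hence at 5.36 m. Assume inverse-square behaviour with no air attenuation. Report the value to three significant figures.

73.8 μGy/h; 5.78 μGy/h

Intensity scales as (d₁/d₂)², so
At 1.50 m: (15.0/1.50)² = 100.0, so 0.738 × 100.0 = 73.80 μGy/h
At 5.36 m: (1.50/5.36)² = 0.07832, so 73.80 × 0.07832 = 5.780 μGy/h.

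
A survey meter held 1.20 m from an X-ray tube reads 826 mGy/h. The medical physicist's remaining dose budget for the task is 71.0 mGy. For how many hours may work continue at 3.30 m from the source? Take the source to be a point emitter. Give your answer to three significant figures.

0.650 h

Using I₁d₁² = I₂d₂², rate at 3.30 m:
826 × (1.20/3.30)² = 826 × 0.1322 = 109.2 mGy/h.
Stay time = 71.0 mGy ÷ 109.2 mGy/h = 0.6502 h.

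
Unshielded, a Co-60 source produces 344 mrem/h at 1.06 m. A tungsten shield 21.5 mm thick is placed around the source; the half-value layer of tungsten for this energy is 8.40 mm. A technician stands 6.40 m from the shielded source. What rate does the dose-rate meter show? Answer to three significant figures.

Distance alone: (1.06/6.40)² = 0.02743, so 344 × 0.02743 = 9.436 mrem/h.
Shield: 21.5/8.40 = 2.560 half-value layers → attenuation 2^(−2.560) = 0.1696.
Combined: 9.436 × 0.1696 = 1.600 mrem/h.

1.60 mrem/h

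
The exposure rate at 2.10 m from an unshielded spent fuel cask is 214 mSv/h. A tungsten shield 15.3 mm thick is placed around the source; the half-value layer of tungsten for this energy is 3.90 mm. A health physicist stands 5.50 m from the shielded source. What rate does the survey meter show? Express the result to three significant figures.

Distance alone: 214 × (2.10/5.50)² = 214 × 0.1458 = 31.20 mSv/h.
Shield: 15.3/3.90 = 3.923 half-value layers → attenuation 2^(−3.923) = 0.06593.
Combined: 31.20 × 0.06593 = 2.057 mSv/h.

2.06 mSv/h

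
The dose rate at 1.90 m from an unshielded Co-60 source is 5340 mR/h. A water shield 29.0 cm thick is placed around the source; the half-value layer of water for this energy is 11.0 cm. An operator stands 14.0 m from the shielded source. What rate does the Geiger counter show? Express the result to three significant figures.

Distance alone: 5340 × (1.90/14.0)² = 5340 × 0.01842 = 98.36 mR/h.
Shield: 29.0/11.0 = 2.636 half-value layers → attenuation 2^(−2.636) = 0.1609.
Combined: 98.36 × 0.1609 = 15.83 mR/h.

15.8 mR/h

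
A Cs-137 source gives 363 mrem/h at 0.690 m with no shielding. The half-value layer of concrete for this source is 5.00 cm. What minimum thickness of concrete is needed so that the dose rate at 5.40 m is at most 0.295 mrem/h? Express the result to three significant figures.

At 5.40 m, distance alone gives 363 × (0.690/5.40)² = 363 × 0.01633 = 5.928 mrem/h.
Further attenuation needed: 5.928/0.295 = 20.09.
n = log₂(20.09) = 4.328 half-value layers.
Thickness = 4.328 × 5.00 cm = 21.64 cm.

21.6 cm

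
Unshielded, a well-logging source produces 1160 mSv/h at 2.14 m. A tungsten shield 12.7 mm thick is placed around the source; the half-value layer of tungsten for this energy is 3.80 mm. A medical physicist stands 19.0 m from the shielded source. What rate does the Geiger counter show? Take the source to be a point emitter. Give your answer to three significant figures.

1.45 mSv/h

Distance alone: 1160 × (2.14/19.0)² = 1160 × 0.01269 = 14.72 mSv/h.
Shield: 12.7/3.80 = 3.342 half-value layers → attenuation 2^(−3.342) = 0.09862.
Combined: 14.72 × 0.09862 = 1.452 mSv/h.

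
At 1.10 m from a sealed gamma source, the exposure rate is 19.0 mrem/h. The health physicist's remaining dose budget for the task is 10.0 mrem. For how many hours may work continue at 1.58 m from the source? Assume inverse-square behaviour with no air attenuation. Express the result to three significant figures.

1.09 h

By the inverse-square law, rate at 1.58 m:
19.0 × (1.10/1.58)² = 19.0 × 0.4847 = 9.209 mrem/h.
Stay time = 10.0 mrem ÷ 9.209 mrem/h = 1.086 h.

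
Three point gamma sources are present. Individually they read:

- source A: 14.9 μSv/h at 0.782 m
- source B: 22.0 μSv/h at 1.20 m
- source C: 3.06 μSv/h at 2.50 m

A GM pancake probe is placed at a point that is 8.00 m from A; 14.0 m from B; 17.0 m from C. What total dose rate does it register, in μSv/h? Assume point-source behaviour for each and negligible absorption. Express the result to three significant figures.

By superposition, sum each source's inverse-square contribution:
A: 14.9 × (0.782/8.00)² = 0.1424 μSv/h
B: 22.0 × (1.20/14.0)² = 0.1616 μSv/h
C: 3.06 × (2.50/17.0)² = 0.06618 μSv/h
Total = 0.1424 + 0.1616 + 0.06618 = 0.3702 μSv/h.

0.370 μSv/h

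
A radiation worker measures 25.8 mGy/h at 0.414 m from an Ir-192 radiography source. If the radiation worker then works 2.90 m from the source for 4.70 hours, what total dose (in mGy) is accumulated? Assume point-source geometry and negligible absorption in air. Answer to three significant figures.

2.47 mGy

Intensity scales as (d₁/d₂)², so rate at 2.90 m:
(0.414/2.90)² = 0.02038, so 25.8 × 0.02038 = 0.5258 mGy/h.
Dose = rate × time = 0.5258 mGy/h × 4.700 h = 2.471 mGy.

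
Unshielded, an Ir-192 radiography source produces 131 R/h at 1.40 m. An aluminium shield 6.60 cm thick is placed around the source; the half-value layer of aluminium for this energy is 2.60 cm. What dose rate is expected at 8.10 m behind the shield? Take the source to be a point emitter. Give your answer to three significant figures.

Distance alone: (1.40/8.10)² = 0.02987, so 131 × 0.02987 = 3.913 R/h.
Shield: 6.60/2.60 = 2.538 half-value layers → attenuation 2^(−2.538) = 0.1722.
Combined: 3.913 × 0.1722 = 0.6738 R/h.

0.674 R/h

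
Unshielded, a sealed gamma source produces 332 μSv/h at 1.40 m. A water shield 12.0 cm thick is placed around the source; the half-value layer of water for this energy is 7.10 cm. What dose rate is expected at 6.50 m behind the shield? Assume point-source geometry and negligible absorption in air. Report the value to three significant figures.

4.77 μSv/h

Distance alone: 332 × (1.40/6.50)² = 332 × 0.04639 = 15.40 μSv/h.
Shield: 12.0/7.10 = 1.690 half-value layers → attenuation 2^(−1.690) = 0.3099.
Combined: 15.40 × 0.3099 = 4.772 μSv/h.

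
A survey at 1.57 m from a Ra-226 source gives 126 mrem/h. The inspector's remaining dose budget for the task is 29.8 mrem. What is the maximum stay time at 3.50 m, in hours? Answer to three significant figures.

1.18 h

By the inverse-square law, rate at 3.50 m:
(1.57/3.50)² = 0.2012, so 126 × 0.2012 = 25.35 mrem/h.
Stay time = 29.8 mrem ÷ 25.35 mrem/h = 1.176 h.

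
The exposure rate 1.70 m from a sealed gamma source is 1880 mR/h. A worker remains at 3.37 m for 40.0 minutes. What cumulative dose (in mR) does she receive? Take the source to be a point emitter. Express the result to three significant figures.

Using I₁d₁² = I₂d₂², rate at 3.37 m:
1880 × (1.70/3.37)² = 1880 × 0.2545 = 478.5 mR/h.
Dose = rate × time = 478.5 mR/h × 0.6667 h = 319.0 mR.

319 mR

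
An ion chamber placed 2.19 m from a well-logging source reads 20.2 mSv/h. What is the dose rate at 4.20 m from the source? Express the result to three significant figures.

5.49 mSv/h

Using I₁d₁² = I₂d₂², scaling from 2.19 m to 4.20 m:
20.2 × (2.19/4.20)² = 20.2 × 0.2719 = 5.492 mSv/h.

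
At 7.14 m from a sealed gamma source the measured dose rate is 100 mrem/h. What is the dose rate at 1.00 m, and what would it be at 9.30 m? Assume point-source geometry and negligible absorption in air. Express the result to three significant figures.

5100 mrem/h; 58.9 mrem/h

Applying the 1/r² law,
At 1.00 m: (7.14/1.00)² = 50.98, so 100 × 50.98 = 5098 mrem/h
At 9.30 m: (1.00/9.30)² = 0.01156, so 5098 × 0.01156 = 58.93 mrem/h.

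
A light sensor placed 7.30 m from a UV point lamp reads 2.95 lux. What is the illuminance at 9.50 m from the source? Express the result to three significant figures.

1.74 lux

Intensity scales as (d₁/d₂)², so scaling from 7.30 m to 9.50 m:
2.95 × (7.30/9.50)² = 2.95 × 0.5905 = 1.742 lux.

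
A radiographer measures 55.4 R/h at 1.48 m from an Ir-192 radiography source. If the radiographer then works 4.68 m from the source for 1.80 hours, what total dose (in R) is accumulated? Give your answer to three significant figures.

9.97 R

Applying the 1/r² law, rate at 4.68 m:
55.4 × (1.48/4.68)² = 55.4 × 0.1000 = 5.540 R/h.
Dose = rate × time = 5.540 R/h × 1.800 h = 9.972 R.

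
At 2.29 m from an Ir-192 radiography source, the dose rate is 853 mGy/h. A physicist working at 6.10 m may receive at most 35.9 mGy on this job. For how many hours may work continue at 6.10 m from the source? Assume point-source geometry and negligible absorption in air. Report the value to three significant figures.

0.299 h

Intensity scales as (d₁/d₂)², so rate at 6.10 m:
853 × (2.29/6.10)² = 853 × 0.1409 = 120.2 mGy/h.
Stay time = 35.9 mGy ÷ 120.2 mGy/h = 0.2987 h.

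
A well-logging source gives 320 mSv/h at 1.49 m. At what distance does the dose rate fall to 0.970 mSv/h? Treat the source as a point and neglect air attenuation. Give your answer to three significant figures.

27.1 m

By the inverse-square law, d₂ = d₁·√(I₁/I₂).
I₁/I₂ = 320/0.970 = 329.9, so d₂ = 1.49 × √329.9 = 27.06 m.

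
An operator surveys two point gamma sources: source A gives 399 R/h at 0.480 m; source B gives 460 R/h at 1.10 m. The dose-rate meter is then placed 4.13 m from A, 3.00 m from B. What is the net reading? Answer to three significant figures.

67.2 R/h

By superposition, sum each source's inverse-square contribution:
A: 399 × (0.480/4.13)² = 5.390 R/h
B: 460 × (1.10/3.00)² = 61.84 R/h
Total = 5.390 + 61.84 = 67.23 R/h.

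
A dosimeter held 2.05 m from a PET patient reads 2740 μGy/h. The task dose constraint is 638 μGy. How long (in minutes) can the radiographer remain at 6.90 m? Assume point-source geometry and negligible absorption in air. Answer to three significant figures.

158 min

By the inverse-square law, rate at 6.90 m:
2740 × (2.05/6.90)² = 2740 × 0.08827 = 241.9 μGy/h.
Stay time = 638 μGy ÷ 241.9 μGy/h = 2.637 h = 158.2 min.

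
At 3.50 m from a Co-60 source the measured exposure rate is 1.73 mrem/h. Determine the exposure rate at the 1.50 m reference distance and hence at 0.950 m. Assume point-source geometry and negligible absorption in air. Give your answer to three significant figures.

9.42 mrem/h; 23.5 mrem/h

Since intensity falls as 1/r²,
At 1.50 m: (3.50/1.50)² = 5.444, so 1.73 × 5.444 = 9.418 mrem/h
At 0.950 m: 9.418 × (1.50/0.950)² = 9.418 × 2.493 = 23.48 mrem/h.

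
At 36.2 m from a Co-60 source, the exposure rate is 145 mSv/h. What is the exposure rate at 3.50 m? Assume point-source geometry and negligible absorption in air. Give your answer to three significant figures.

Using I₁d₁² = I₂d₂², the rate at 3.50 m is
145 × (36.2/3.50)² = 145 × 107.0 = 15520 mSv/h.

15500 mSv/h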